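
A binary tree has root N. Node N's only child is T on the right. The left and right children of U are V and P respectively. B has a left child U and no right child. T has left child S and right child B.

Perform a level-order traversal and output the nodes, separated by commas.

Level-order visits nodes level by level from the root, left to right within each level.
Level 0: N
Level 1: T
Level 2: S, B
Level 3: U
Level 4: V, P

N, T, S, B, U, V, P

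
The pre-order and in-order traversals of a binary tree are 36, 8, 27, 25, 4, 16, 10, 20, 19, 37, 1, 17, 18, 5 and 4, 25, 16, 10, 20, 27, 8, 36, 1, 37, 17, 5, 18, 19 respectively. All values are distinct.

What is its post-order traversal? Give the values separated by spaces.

4 20 10 16 25 27 8 1 5 18 17 37 19 36

The first element of pre-order is the root; it splits in-order into left and right subtrees.
Root 36: left subtree has 7 nodes {4, 25, 16, 10, 20, 27, 8}, right has 6 {1, 37, 17, 5, 18, 19}.
  Root 8: left subtree has 6 nodes {4, 25, 16, 10, 20, 27}, right has 0 { }.
    Root 27: left subtree has 5 nodes {4, 25, 16, 10, 20}, right has 0 { }.
      Root 25: left subtree has 1 node {4}, right has 3 {16, 10, 20}.
        Root 16: left subtree has 0 nodes { }, right has 2 {10, 20}.
          Root 10: left subtree has 0 nodes { }, right has 1 {20}.
  Root 19: left subtree has 5 nodes {1, 37, 17, 5, 18}, right has 0 { }.
    Root 37: left subtree has 1 node {1}, right has 3 {17, 5, 18}.
      Root 17: left subtree has 0 nodes { }, right has 2 {5, 18}.
        Root 18: left subtree has 1 node {5}, right has 0 { }.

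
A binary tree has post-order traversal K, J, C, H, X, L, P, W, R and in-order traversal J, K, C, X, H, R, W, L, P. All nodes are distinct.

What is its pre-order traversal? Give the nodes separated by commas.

R, X, C, J, K, H, W, P, L

The last element of post-order is the root; it splits in-order into left and right subtrees.
Root R: left subtree has 5 nodes {J, K, C, X, H}, right has 3 {W, L, P}.
  Root X: left subtree has 3 nodes {J, K, C}, right has 1 {H}.
    Root C: left subtree has 2 nodes {J, K}, right has 0 { }.
      Root J: left subtree has 0 nodes { }, right has 1 {K}.
  Root W: left subtree has 0 nodes { }, right has 2 {L, P}.
    Root P: left subtree has 1 node {L}, right has 0 { }.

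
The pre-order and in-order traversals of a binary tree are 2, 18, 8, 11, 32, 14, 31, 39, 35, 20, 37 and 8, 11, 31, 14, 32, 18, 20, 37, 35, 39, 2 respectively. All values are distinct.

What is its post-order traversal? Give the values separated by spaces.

31 14 32 11 8 37 20 35 39 18 2

The first element of pre-order is the root; it splits in-order into left and right subtrees.
Root 2: left subtree has 10 nodes {8, 11, 31, 14, 32, 18, 20, 37, 35, 39}, right has 0 { }.
  Root 18: left subtree has 5 nodes {8, 11, 31, 14, 32}, right has 4 {20, 37, 35, 39}.
    Root 8: left subtree has 0 nodes { }, right has 4 {11, 31, 14, 32}.
      Root 11: left subtree has 0 nodes { }, right has 3 {31, 14, 32}.
        Root 32: left subtree has 2 nodes {31, 14}, right has 0 { }.
          Root 14: left subtree has 1 node {31}, right has 0 { }.
    Root 39: left subtree has 3 nodes {20, 37, 35}, right has 0 { }.
      Root 35: left subtree has 2 nodes {20, 37}, right has 0 { }.
        Root 20: left subtree has 0 nodes { }, right has 1 {37}.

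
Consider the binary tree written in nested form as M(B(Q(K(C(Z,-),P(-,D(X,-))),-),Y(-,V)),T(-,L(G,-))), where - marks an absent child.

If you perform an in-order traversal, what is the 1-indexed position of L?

14

In-order visits the left subtree, then the node, then the right subtree.
At M: go left to B.
  At B: go left to Q.
    At Q: go left to K.
      At K: go left to C.
        At C: go left to Z.
          Z is a leaf — visit Z.
        Visit C.
        At C: no right child.
      Visit K.
      At K: go right to P.
        At P: no left child.
        Visit P.
        At P: go right to D.
          At D: go left to X.
            X is a leaf — visit X.
          Visit D.
          At D: no right child.
    Visit Q.
    At Q: no right child.
  Visit B.
  At B: go right to Y.
    At Y: no left child.
    Visit Y.
    At Y: go right to V.
      V is a leaf — visit V.
Visit M.
At M: go right to T.
  At T: no left child.
  Visit T.
  At T: go right to L.
    At L: go left to G.
      G is a leaf — visit G.
    Visit L.
    At L: no right child.
Full in-order sequence: Z, C, K, P, X, D, Q, B, Y, V, M, T, G, L.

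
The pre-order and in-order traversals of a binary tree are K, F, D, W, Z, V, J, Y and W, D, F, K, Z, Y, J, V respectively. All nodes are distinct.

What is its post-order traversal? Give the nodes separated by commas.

W, D, F, Y, J, V, Z, K

The first element of pre-order is the root; it splits in-order into left and right subtrees.
Root K: left subtree has 3 nodes {W, D, F}, right has 4 {Z, Y, J, V}.
  Root F: left subtree has 2 nodes {W, D}, right has 0 { }.
    Root D: left subtree has 1 node {W}, right has 0 { }.
  Root Z: left subtree has 0 nodes { }, right has 3 {Y, J, V}.
    Root V: left subtree has 2 nodes {Y, J}, right has 0 { }.
      Root J: left subtree has 1 node {Y}, right has 0 { }.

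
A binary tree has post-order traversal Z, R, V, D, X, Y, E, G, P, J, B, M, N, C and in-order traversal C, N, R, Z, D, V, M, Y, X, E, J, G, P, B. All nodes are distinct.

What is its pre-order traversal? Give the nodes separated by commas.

The last element of post-order is the root; it splits in-order into left and right subtrees.
Root C: left subtree has 0 nodes { }, right has 13 {N, R, Z, D, V, M, Y, X, E, J, G, P, B}.
  Root N: left subtree has 0 nodes { }, right has 12 {R, Z, D, V, M, Y, X, E, J, G, P, B}.
    Root M: left subtree has 4 nodes {R, Z, D, V}, right has 7 {Y, X, E, J, G, P, B}.
      Root D: left subtree has 2 nodes {R, Z}, right has 1 {V}.
        Root R: left subtree has 0 nodes { }, right has 1 {Z}.
      Root B: left subtree has 6 nodes {Y, X, E, J, G, P}, right has 0 { }.
        Root J: left subtree has 3 nodes {Y, X, E}, right has 2 {G, P}.
          Root E: left subtree has 2 nodes {Y, X}, right has 0 { }.
            Root Y: left subtree has 0 nodes { }, right has 1 {X}.
          Root P: left subtree has 1 node {G}, right has 0 { }.

C, N, M, D, R, Z, V, B, J, E, Y, X, P, G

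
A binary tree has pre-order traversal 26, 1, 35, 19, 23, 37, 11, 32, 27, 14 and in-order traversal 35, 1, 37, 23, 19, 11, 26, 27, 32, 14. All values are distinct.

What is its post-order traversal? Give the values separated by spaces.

35 37 23 11 19 1 27 14 32 26

The first element of pre-order is the root; it splits in-order into left and right subtrees.
Root 26: left subtree has 6 nodes {35, 1, 37, 23, 19, 11}, right has 3 {27, 32, 14}.
  Root 1: left subtree has 1 node {35}, right has 4 {37, 23, 19, 11}.
    Root 19: left subtree has 2 nodes {37, 23}, right has 1 {11}.
      Root 23: left subtree has 1 node {37}, right has 0 { }.
  Root 32: left subtree has 1 node {27}, right has 1 {14}.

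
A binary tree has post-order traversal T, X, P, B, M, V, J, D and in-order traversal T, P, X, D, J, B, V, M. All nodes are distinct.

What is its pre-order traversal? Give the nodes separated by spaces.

D P T X J V B M

The last element of post-order is the root; it splits in-order into left and right subtrees.
Root D: left subtree has 3 nodes {T, P, X}, right has 4 {J, B, V, M}.
  Root P: left subtree has 1 node {T}, right has 1 {X}.
  Root J: left subtree has 0 nodes { }, right has 3 {B, V, M}.
    Root V: left subtree has 1 node {B}, right has 1 {M}.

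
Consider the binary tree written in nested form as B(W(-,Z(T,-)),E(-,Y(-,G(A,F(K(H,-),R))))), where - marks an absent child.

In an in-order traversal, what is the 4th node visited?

In-order visits the left subtree, then the node, then the right subtree.
At B: go left to W.
  At W: no left child.
  Visit W.
  At W: go right to Z.
    At Z: go left to T.
      T is a leaf — visit T.
    Visit Z.
    At Z: no right child.
Visit B.
At B: go right to E.
  At E: no left child.
  Visit E.
  At E: go right to Y.
    At Y: no left child.
    Visit Y.
    At Y: go right to G.
      At G: go left to A.
        A is a leaf — visit A.
      Visit G.
      At G: go right to F.
        At F: go left to K.
          At K: go left to H.
            H is a leaf — visit H.
          Visit K.
          At K: no right child.
        Visit F.
        At F: go right to R.
          R is a leaf — visit R.
Full in-order sequence: W, T, Z, B, E, Y, A, G, H, K, F, R.

B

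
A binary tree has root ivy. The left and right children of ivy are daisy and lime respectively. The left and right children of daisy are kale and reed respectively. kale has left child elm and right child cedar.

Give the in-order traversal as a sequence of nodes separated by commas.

In-order visits the left subtree, then the node, then the right subtree.
At ivy: go left to daisy.
  At daisy: go left to kale.
    At kale: go left to elm.
      elm is a leaf — visit elm.
    Visit kale.
    At kale: go right to cedar.
      cedar is a leaf — visit cedar.
  Visit daisy.
  At daisy: go right to reed.
    reed is a leaf — visit reed.
Visit ivy.
At ivy: go right to lime.
  lime is a leaf — visit lime.

elm, kale, cedar, daisy, reed, ivy, lime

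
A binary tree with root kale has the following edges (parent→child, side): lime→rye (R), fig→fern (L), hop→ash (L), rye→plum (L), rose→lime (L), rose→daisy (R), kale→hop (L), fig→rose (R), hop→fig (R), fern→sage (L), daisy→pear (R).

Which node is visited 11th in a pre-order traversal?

Pre-order visits the node, then its left subtree, then its right subtree.
Visit kale.
At kale: go left to hop.
  Visit hop.
  At hop: go left to ash.
    ash is a leaf — visit ash.
  At hop: go right to fig.
    Visit fig.
    At fig: go left to fern.
      Visit fern.
      At fern: go left to sage.
        sage is a leaf — visit sage.
      At fern: no right child.
    At fig: go right to rose.
      Visit rose.
      At rose: go left to lime.
        Visit lime.
        At lime: no left child.
        At lime: go right to rye.
          Visit rye.
          At rye: go left to plum.
            plum is a leaf — visit plum.
          At rye: no right child.
      At rose: go right to daisy.
        Visit daisy.
        At daisy: no left child.
        At daisy: go right to pear.
          pear is a leaf — visit pear.
At kale: no right child.
Full pre-order sequence: kale, hop, ash, fig, fern, sage, rose, lime, rye, plum, daisy, pear.

daisy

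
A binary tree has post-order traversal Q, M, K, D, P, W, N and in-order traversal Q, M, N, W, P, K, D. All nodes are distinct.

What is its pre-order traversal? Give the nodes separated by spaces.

The last element of post-order is the root; it splits in-order into left and right subtrees.
Root N: left subtree has 2 nodes {Q, M}, right has 4 {W, P, K, D}.
  Root M: left subtree has 1 node {Q}, right has 0 { }.
  Root W: left subtree has 0 nodes { }, right has 3 {P, K, D}.
    Root P: left subtree has 0 nodes { }, right has 2 {K, D}.
      Root D: left subtree has 1 node {K}, right has 0 { }.

N M Q W P D K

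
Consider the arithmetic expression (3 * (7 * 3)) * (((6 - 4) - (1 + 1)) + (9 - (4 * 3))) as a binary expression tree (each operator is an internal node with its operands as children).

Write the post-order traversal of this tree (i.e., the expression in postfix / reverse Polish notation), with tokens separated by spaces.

3 7 3 * * 6 4 - 1 1 + - 9 4 3 * - + *

Post-order on an expression tree gives postfix notation: for each operator, emit left operand, right operand, then the operator.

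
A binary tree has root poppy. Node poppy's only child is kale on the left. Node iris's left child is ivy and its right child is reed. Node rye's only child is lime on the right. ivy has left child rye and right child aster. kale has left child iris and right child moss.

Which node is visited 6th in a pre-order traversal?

lime

Pre-order visits the node, then its left subtree, then its right subtree.
Visit poppy.
At poppy: go left to kale.
  Visit kale.
  At kale: go left to iris.
    Visit iris.
    At iris: go left to ivy.
      Visit ivy.
      At ivy: go left to rye.
        Visit rye.
        At rye: no left child.
        At rye: go right to lime.
          lime is a leaf — visit lime.
      At ivy: go right to aster.
        aster is a leaf — visit aster.
    At iris: go right to reed.
      reed is a leaf — visit reed.
  At kale: go right to moss.
    moss is a leaf — visit moss.
At poppy: no right child.
Full pre-order sequence: poppy, kale, iris, ivy, rye, lime, aster, reed, moss.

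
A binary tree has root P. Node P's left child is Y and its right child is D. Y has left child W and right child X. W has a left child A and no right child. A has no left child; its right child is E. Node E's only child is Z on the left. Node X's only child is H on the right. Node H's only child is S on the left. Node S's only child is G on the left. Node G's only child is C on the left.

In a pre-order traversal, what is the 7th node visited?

X

Pre-order visits the node, then its left subtree, then its right subtree.
Visit P.
At P: go left to Y.
  Visit Y.
  At Y: go left to W.
    Visit W.
    At W: go left to A.
      Visit A.
      At A: no left child.
      At A: go right to E.
        Visit E.
        At E: go left to Z.
          Z is a leaf — visit Z.
        At E: no right child.
    At W: no right child.
  At Y: go right to X.
    Visit X.
    At X: no left child.
    At X: go right to H.
      Visit H.
      At H: go left to S.
        Visit S.
        At S: go left to G.
          Visit G.
          At G: go left to C.
            C is a leaf — visit C.
          At G: no right child.
        At S: no right child.
      At H: no right child.
At P: go right to D.
  D is a leaf — visit D.
Full pre-order sequence: P, Y, W, A, E, Z, X, H, S, G, C, D.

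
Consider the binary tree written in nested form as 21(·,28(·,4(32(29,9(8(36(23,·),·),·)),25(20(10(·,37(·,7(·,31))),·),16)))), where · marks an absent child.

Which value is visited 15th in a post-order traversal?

28

Post-order visits the left subtree, then the right subtree, then the node.
At 21: no left child.
At 21: go right to 28.
  At 28: no left child.
  At 28: go right to 4.
    At 4: go left to 32.
      At 32: go left to 29.
        29 is a leaf — visit 29.
      At 32: go right to 9.
        At 9: go left to 8.
          At 8: go left to 36.
            At 36: go left to 23.
              23 is a leaf — visit 23.
            At 36: no right child.
            Visit 36.
          At 8: no right child.
          Visit 8.
        At 9: no right child.
        Visit 9.
      Visit 32.
    At 4: go right to 25.
      At 25: go left to 20.
        At 20: go left to 10.
          At 10: no left child.
          At 10: go right to 37.
            At 37: no left child.
            At 37: go right to 7.
              At 7: no left child.
              At 7: go right to 31.
                31 is a leaf — visit 31.
              Visit 7.
            Visit 37.
          Visit 10.
        At 20: no right child.
        Visit 20.
      At 25: go right to 16.
        16 is a leaf — visit 16.
      Visit 25.
    Visit 4.
  Visit 28.
Visit 21.
Full post-order sequence: 29, 23, 36, 8, 9, 32, 31, 7, 37, 10, 20, 16, 25, 4, 28, 21.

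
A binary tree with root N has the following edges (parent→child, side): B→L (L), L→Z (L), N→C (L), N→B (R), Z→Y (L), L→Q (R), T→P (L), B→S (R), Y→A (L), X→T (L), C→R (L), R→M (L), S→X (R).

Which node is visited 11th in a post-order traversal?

Post-order visits the left subtree, then the right subtree, then the node.
At N: go left to C.
  At C: go left to R.
    At R: go left to M.
      M is a leaf — visit M.
    At R: no right child.
    Visit R.
  At C: no right child.
  Visit C.
At N: go right to B.
  At B: go left to L.
    At L: go left to Z.
      At Z: go left to Y.
        At Y: go left to A.
          A is a leaf — visit A.
        At Y: no right child.
        Visit Y.
      At Z: no right child.
      Visit Z.
    At L: go right to Q.
      Q is a leaf — visit Q.
    Visit L.
  At B: go right to S.
    At S: no left child.
    At S: go right to X.
      At X: go left to T.
        At T: go left to P.
          P is a leaf — visit P.
        At T: no right child.
        Visit T.
      At X: no right child.
      Visit X.
    Visit S.
  Visit B.
Visit N.
Full post-order sequence: M, R, C, A, Y, Z, Q, L, P, T, X, S, B, N.

X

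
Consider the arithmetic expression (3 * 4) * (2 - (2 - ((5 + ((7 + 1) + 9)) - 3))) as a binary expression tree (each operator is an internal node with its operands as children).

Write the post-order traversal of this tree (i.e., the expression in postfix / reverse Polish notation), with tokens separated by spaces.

3 4 * 2 2 5 7 1 + 9 + + 3 - - - *

Post-order on an expression tree gives postfix notation: for each operator, emit left operand, right operand, then the operator.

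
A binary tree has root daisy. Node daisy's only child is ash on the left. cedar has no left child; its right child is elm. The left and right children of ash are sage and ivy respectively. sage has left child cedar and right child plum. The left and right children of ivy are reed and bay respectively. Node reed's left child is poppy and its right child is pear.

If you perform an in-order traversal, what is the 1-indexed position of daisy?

In-order visits the left subtree, then the node, then the right subtree.
At daisy: go left to ash.
  At ash: go left to sage.
    At sage: go left to cedar.
      At cedar: no left child.
      Visit cedar.
      At cedar: go right to elm.
        elm is a leaf — visit elm.
    Visit sage.
    At sage: go right to plum.
      plum is a leaf — visit plum.
  Visit ash.
  At ash: go right to ivy.
    At ivy: go left to reed.
      At reed: go left to poppy.
        poppy is a leaf — visit poppy.
      Visit reed.
      At reed: go right to pear.
        pear is a leaf — visit pear.
    Visit ivy.
    At ivy: go right to bay.
      bay is a leaf — visit bay.
Visit daisy.
At daisy: no right child.
Full in-order sequence: cedar, elm, sage, plum, ash, poppy, reed, pear, ivy, bay, daisy.

11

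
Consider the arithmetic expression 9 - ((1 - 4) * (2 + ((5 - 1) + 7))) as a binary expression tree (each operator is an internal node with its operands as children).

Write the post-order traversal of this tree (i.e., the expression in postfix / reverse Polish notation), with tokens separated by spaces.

9 1 4 - 2 5 1 - 7 + + * -

Post-order on an expression tree gives postfix notation: for each operator, emit left operand, right operand, then the operator.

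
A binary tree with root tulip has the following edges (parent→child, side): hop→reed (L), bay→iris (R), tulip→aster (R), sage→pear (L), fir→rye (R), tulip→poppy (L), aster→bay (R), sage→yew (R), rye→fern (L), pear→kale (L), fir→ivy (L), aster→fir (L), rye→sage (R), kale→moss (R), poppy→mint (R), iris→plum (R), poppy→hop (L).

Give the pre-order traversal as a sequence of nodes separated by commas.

tulip, poppy, hop, reed, mint, aster, fir, ivy, rye, fern, sage, pear, kale, moss, yew, bay, iris, plum

Pre-order visits the node, then its left subtree, then its right subtree.
Visit tulip.
At tulip: go left to poppy.
  Visit poppy.
  At poppy: go left to hop.
    Visit hop.
    At hop: go left to reed.
      reed is a leaf — visit reed.
    At hop: no right child.
  At poppy: go right to mint.
    mint is a leaf — visit mint.
At tulip: go right to aster.
  Visit aster.
  At aster: go left to fir.
    Visit fir.
    At fir: go left to ivy.
      ivy is a leaf — visit ivy.
    At fir: go right to rye.
      Visit rye.
      At rye: go left to fern.
        fern is a leaf — visit fern.
      At rye: go right to sage.
        Visit sage.
        At sage: go left to pear.
          Visit pear.
          At pear: go left to kale.
            Visit kale.
            At kale: no left child.
            At kale: go right to moss.
              moss is a leaf — visit moss.
          At pear: no right child.
        At sage: go right to yew.
          yew is a leaf — visit yew.
  At aster: go right to bay.
    Visit bay.
    At bay: no left child.
    At bay: go right to iris.
      Visit iris.
      At iris: no left child.
      At iris: go right to plum.
        plum is a leaf — visit plum.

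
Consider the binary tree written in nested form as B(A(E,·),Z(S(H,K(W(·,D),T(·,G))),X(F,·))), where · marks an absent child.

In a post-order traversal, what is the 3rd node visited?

Post-order visits the left subtree, then the right subtree, then the node.
At B: go left to A.
  At A: go left to E.
    E is a leaf — visit E.
  At A: no right child.
  Visit A.
At B: go right to Z.
  At Z: go left to S.
    At S: go left to H.
      H is a leaf — visit H.
    At S: go right to K.
      At K: go left to W.
        At W: no left child.
        At W: go right to D.
          D is a leaf — visit D.
        Visit W.
      At K: go right to T.
        At T: no left child.
        At T: go right to G.
          G is a leaf — visit G.
        Visit T.
      Visit K.
    Visit S.
  At Z: go right to X.
    At X: go left to F.
      F is a leaf — visit F.
    At X: no right child.
    Visit X.
  Visit Z.
Visit B.
Full post-order sequence: E, A, H, D, W, G, T, K, S, F, X, Z, B.

H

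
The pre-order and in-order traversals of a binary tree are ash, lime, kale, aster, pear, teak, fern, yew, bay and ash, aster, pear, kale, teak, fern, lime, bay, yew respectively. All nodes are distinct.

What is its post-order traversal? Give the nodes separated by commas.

The first element of pre-order is the root; it splits in-order into left and right subtrees.
Root ash: left subtree has 0 nodes { }, right has 8 {aster, pear, kale, teak, fern, lime, bay, yew}.
  Root lime: left subtree has 5 nodes {aster, pear, kale, teak, fern}, right has 2 {bay, yew}.
    Root kale: left subtree has 2 nodes {aster, pear}, right has 2 {teak, fern}.
      Root aster: left subtree has 0 nodes { }, right has 1 {pear}.
      Root teak: left subtree has 0 nodes { }, right has 1 {fern}.
    Root yew: left subtree has 1 node {bay}, right has 0 { }.

pear, aster, fern, teak, kale, bay, yew, lime, ash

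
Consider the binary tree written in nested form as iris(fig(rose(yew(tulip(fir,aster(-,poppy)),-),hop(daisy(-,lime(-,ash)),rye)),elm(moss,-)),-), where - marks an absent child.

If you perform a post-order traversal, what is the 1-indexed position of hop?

Post-order visits the left subtree, then the right subtree, then the node.
At iris: go left to fig.
  At fig: go left to rose.
    At rose: go left to yew.
      At yew: go left to tulip.
        At tulip: go left to fir.
          fir is a leaf — visit fir.
        At tulip: go right to aster.
          At aster: no left child.
          At aster: go right to poppy.
            poppy is a leaf — visit poppy.
          Visit aster.
        Visit tulip.
      At yew: no right child.
      Visit yew.
    At rose: go right to hop.
      At hop: go left to daisy.
        At daisy: no left child.
        At daisy: go right to lime.
          At lime: no left child.
          At lime: go right to ash.
            ash is a leaf — visit ash.
          Visit lime.
        Visit daisy.
      At hop: go right to rye.
        rye is a leaf — visit rye.
      Visit hop.
    Visit rose.
  At fig: go right to elm.
    At elm: go left to moss.
      moss is a leaf — visit moss.
    At elm: no right child.
    Visit elm.
  Visit fig.
At iris: no right child.
Visit iris.
Full post-order sequence: fir, poppy, aster, tulip, yew, ash, lime, daisy, rye, hop, rose, moss, elm, fig, iris.

10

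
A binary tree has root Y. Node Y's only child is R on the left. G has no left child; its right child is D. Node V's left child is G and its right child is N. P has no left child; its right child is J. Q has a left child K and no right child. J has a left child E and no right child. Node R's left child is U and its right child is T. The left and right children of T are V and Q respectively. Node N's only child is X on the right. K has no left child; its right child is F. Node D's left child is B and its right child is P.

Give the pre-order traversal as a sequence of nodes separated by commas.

Pre-order visits the node, then its left subtree, then its right subtree.
Visit Y.
At Y: go left to R.
  Visit R.
  At R: go left to U.
    U is a leaf — visit U.
  At R: go right to T.
    Visit T.
    At T: go left to V.
      Visit V.
      At V: go left to G.
        Visit G.
        At G: no left child.
        At G: go right to D.
          Visit D.
          At D: go left to B.
            B is a leaf — visit B.
          At D: go right to P.
            Visit P.
            At P: no left child.
            At P: go right to J.
              Visit J.
              At J: go left to E.
                E is a leaf — visit E.
              At J: no right child.
      At V: go right to N.
        Visit N.
        At N: no left child.
        At N: go right to X.
          X is a leaf — visit X.
    At T: go right to Q.
      Visit Q.
      At Q: go left to K.
        Visit K.
        At K: no left child.
        At K: go right to F.
          F is a leaf — visit F.
      At Q: no right child.
At Y: no right child.

Y, R, U, T, V, G, D, B, P, J, E, N, X, Q, K, F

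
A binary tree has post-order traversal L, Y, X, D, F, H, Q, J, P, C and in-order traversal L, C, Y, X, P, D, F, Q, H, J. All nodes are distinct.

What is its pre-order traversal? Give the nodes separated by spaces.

C L P X Y J Q F D H

The last element of post-order is the root; it splits in-order into left and right subtrees.
Root C: left subtree has 1 node {L}, right has 8 {Y, X, P, D, F, Q, H, J}.
  Root P: left subtree has 2 nodes {Y, X}, right has 5 {D, F, Q, H, J}.
    Root X: left subtree has 1 node {Y}, right has 0 { }.
    Root J: left subtree has 4 nodes {D, F, Q, H}, right has 0 { }.
      Root Q: left subtree has 2 nodes {D, F}, right has 1 {H}.
        Root F: left subtree has 1 node {D}, right has 0 { }.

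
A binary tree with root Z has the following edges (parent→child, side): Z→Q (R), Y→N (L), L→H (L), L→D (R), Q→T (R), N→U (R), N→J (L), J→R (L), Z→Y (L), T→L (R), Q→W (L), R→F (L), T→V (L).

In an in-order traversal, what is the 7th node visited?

Z

In-order visits the left subtree, then the node, then the right subtree.
At Z: go left to Y.
  At Y: go left to N.
    At N: go left to J.
      At J: go left to R.
        At R: go left to F.
          F is a leaf — visit F.
        Visit R.
        At R: no right child.
      Visit J.
      At J: no right child.
    Visit N.
    At N: go right to U.
      U is a leaf — visit U.
  Visit Y.
  At Y: no right child.
Visit Z.
At Z: go right to Q.
  At Q: go left to W.
    W is a leaf — visit W.
  Visit Q.
  At Q: go right to T.
    At T: go left to V.
      V is a leaf — visit V.
    Visit T.
    At T: go right to L.
      At L: go left to H.
        H is a leaf — visit H.
      Visit L.
      At L: go right to D.
        D is a leaf — visit D.
Full in-order sequence: F, R, J, N, U, Y, Z, W, Q, V, T, H, L, D.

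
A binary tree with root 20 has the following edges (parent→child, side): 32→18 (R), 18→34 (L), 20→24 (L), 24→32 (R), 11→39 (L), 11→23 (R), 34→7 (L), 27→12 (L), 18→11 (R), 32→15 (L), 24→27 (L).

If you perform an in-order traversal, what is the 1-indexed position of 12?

1

In-order visits the left subtree, then the node, then the right subtree.
At 20: go left to 24.
  At 24: go left to 27.
    At 27: go left to 12.
      12 is a leaf — visit 12.
    Visit 27.
    At 27: no right child.
  Visit 24.
  At 24: go right to 32.
    At 32: go left to 15.
      15 is a leaf — visit 15.
    Visit 32.
    At 32: go right to 18.
      At 18: go left to 34.
        At 34: go left to 7.
          7 is a leaf — visit 7.
        Visit 34.
        At 34: no right child.
      Visit 18.
      At 18: go right to 11.
        At 11: go left to 39.
          39 is a leaf — visit 39.
        Visit 11.
        At 11: go right to 23.
          23 is a leaf — visit 23.
Visit 20.
At 20: no right child.
Full in-order sequence: 12, 27, 24, 15, 32, 7, 34, 18, 39, 11, 23, 20.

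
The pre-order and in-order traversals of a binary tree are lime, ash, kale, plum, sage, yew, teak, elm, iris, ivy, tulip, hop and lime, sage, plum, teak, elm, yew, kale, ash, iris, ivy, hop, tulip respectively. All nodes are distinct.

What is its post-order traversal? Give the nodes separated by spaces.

The first element of pre-order is the root; it splits in-order into left and right subtrees.
Root lime: left subtree has 0 nodes { }, right has 11 {sage, plum, teak, elm, yew, kale, ash, iris, ivy, hop, tulip}.
  Root ash: left subtree has 6 nodes {sage, plum, teak, elm, yew, kale}, right has 4 {iris, ivy, hop, tulip}.
    Root kale: left subtree has 5 nodes {sage, plum, teak, elm, yew}, right has 0 { }.
      Root plum: left subtree has 1 node {sage}, right has 3 {teak, elm, yew}.
        Root yew: left subtree has 2 nodes {teak, elm}, right has 0 { }.
          Root teak: left subtree has 0 nodes { }, right has 1 {elm}.
    Root iris: left subtree has 0 nodes { }, right has 3 {ivy, hop, tulip}.
      Root ivy: left subtree has 0 nodes { }, right has 2 {hop, tulip}.
        Root tulip: left subtree has 1 node {hop}, right has 0 { }.

sage elm teak yew plum kale hop tulip ivy iris ash lime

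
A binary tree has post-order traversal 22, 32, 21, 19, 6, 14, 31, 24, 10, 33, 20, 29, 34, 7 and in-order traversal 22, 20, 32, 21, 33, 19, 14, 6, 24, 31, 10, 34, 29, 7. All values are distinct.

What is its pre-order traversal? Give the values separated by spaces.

7 34 20 22 33 21 32 10 24 14 19 6 31 29

The last element of post-order is the root; it splits in-order into left and right subtrees.
Root 7: left subtree has 13 nodes {22, 20, 32, 21, 33, 19, 14, 6, 24, 31, 10, 34, 29}, right has 0 { }.
  Root 34: left subtree has 11 nodes {22, 20, 32, 21, 33, 19, 14, 6, 24, 31, 10}, right has 1 {29}.
    Root 20: left subtree has 1 node {22}, right has 9 {32, 21, 33, 19, 14, 6, 24, 31, 10}.
      Root 33: left subtree has 2 nodes {32, 21}, right has 6 {19, 14, 6, 24, 31, 10}.
        Root 21: left subtree has 1 node {32}, right has 0 { }.
        Root 10: left subtree has 5 nodes {19, 14, 6, 24, 31}, right has 0 { }.
          Root 24: left subtree has 3 nodes {19, 14, 6}, right has 1 {31}.
            Root 14: left subtree has 1 node {19}, right has 1 {6}.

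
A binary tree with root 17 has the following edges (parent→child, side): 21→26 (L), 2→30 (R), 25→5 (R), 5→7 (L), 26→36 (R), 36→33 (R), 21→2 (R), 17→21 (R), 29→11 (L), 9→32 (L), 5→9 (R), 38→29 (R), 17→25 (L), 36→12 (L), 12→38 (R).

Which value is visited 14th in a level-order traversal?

38

Level-order visits nodes level by level from the root, left to right within each level.
Level 0: 17
Level 1: 25, 21
Level 2: 5, 26, 2
Level 3: 7, 9, 36, 30
Level 4: 32, 12, 33
Level 5: 38
Level 6: 29
Level 7: 11
Full level-order sequence: 17, 25, 21, 5, 26, 2, 7, 9, 36, 30, 32, 12, 33, 38, 29, 11.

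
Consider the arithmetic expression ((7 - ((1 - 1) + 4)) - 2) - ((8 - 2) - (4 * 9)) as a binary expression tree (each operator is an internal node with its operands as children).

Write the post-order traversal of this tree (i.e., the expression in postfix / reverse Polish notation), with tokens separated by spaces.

7 1 1 - 4 + - 2 - 8 2 - 4 9 * - -

Post-order on an expression tree gives postfix notation: for each operator, emit left operand, right operand, then the operator.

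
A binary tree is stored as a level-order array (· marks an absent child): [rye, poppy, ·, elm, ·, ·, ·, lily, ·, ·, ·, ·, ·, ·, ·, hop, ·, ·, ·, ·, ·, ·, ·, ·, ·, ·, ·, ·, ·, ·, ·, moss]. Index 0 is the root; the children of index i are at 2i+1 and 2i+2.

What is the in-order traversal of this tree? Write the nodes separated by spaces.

moss hop lily elm poppy rye

In-order visits the left subtree, then the node, then the right subtree.
At rye: go left to poppy.
  At poppy: go left to elm.
    At elm: go left to lily.
      At lily: go left to hop.
        At hop: go left to moss.
          moss is a leaf — visit moss.
        Visit hop.
        At hop: no right child.
      Visit lily.
      At lily: no right child.
    Visit elm.
    At elm: no right child.
  Visit poppy.
  At poppy: no right child.
Visit rye.
At rye: no right child.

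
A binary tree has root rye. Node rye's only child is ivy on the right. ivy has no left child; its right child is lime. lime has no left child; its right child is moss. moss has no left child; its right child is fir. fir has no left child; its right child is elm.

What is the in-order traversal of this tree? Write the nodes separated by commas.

In-order visits the left subtree, then the node, then the right subtree.
At rye: no left child.
Visit rye.
At rye: go right to ivy.
  At ivy: no left child.
  Visit ivy.
  At ivy: go right to lime.
    At lime: no left child.
    Visit lime.
    At lime: go right to moss.
      At moss: no left child.
      Visit moss.
      At moss: go right to fir.
        At fir: no left child.
        Visit fir.
        At fir: go right to elm.
          elm is a leaf — visit elm.

rye, ivy, lime, moss, fir, elm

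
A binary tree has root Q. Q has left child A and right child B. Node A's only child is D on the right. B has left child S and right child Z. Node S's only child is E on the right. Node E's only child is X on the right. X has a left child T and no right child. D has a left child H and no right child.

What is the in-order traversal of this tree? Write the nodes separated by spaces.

A H D Q S E T X B Z

In-order visits the left subtree, then the node, then the right subtree.
At Q: go left to A.
  At A: no left child.
  Visit A.
  At A: go right to D.
    At D: go left to H.
      H is a leaf — visit H.
    Visit D.
    At D: no right child.
Visit Q.
At Q: go right to B.
  At B: go left to S.
    At S: no left child.
    Visit S.
    At S: go right to E.
      At E: no left child.
      Visit E.
      At E: go right to X.
        At X: go left to T.
          T is a leaf — visit T.
        Visit X.
        At X: no right child.
  Visit B.
  At B: go right to Z.
    Z is a leaf — visit Z.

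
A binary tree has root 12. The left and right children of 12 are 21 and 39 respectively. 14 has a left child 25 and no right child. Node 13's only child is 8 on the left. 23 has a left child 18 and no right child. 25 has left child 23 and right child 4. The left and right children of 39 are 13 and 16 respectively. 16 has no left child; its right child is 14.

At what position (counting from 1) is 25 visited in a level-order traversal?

Level-order visits nodes level by level from the root, left to right within each level.
Level 0: 12
Level 1: 21, 39
Level 2: 13, 16
Level 3: 8, 14
Level 4: 25
Level 5: 23, 4
Level 6: 18
Full level-order sequence: 12, 21, 39, 13, 16, 8, 14, 25, 23, 4, 18.

8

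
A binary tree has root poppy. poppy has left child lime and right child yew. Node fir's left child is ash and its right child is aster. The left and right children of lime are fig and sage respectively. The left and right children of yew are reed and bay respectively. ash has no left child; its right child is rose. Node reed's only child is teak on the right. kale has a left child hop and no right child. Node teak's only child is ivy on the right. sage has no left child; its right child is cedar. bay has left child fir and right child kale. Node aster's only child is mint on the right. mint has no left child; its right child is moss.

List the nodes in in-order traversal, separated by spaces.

fig lime sage cedar poppy reed teak ivy yew ash rose fir aster mint moss bay hop kale

In-order visits the left subtree, then the node, then the right subtree.
At poppy: go left to lime.
  At lime: go left to fig.
    fig is a leaf — visit fig.
  Visit lime.
  At lime: go right to sage.
    At sage: no left child.
    Visit sage.
    At sage: go right to cedar.
      cedar is a leaf — visit cedar.
Visit poppy.
At poppy: go right to yew.
  At yew: go left to reed.
    At reed: no left child.
    Visit reed.
    At reed: go right to teak.
      At teak: no left child.
      Visit teak.
      At teak: go right to ivy.
        ivy is a leaf — visit ivy.
  Visit yew.
  At yew: go right to bay.
    At bay: go left to fir.
      At fir: go left to ash.
        At ash: no left child.
        Visit ash.
        At ash: go right to rose.
          rose is a leaf — visit rose.
      Visit fir.
      At fir: go right to aster.
        At aster: no left child.
        Visit aster.
        At aster: go right to mint.
          At mint: no left child.
          Visit mint.
          At mint: go right to moss.
            moss is a leaf — visit moss.
    Visit bay.
    At bay: go right to kale.
      At kale: go left to hop.
        hop is a leaf — visit hop.
      Visit kale.
      At kale: no right child.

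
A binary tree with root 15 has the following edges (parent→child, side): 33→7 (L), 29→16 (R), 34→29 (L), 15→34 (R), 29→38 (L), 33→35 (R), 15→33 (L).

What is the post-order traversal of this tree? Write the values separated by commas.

Post-order visits the left subtree, then the right subtree, then the node.
At 15: go left to 33.
  At 33: go left to 7.
    7 is a leaf — visit 7.
  At 33: go right to 35.
    35 is a leaf — visit 35.
  Visit 33.
At 15: go right to 34.
  At 34: go left to 29.
    At 29: go left to 38.
      38 is a leaf — visit 38.
    At 29: go right to 16.
      16 is a leaf — visit 16.
    Visit 29.
  At 34: no right child.
  Visit 34.
Visit 15.

7, 35, 33, 38, 16, 29, 34, 15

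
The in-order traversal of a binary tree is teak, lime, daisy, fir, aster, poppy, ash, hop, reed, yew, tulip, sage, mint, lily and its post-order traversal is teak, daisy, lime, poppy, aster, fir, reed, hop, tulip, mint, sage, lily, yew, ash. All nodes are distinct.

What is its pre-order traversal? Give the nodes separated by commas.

ash, fir, lime, teak, daisy, aster, poppy, yew, hop, reed, lily, sage, tulip, mint

The last element of post-order is the root; it splits in-order into left and right subtrees.
Root ash: left subtree has 6 nodes {teak, lime, daisy, fir, aster, poppy}, right has 7 {hop, reed, yew, tulip, sage, mint, lily}.
  Root fir: left subtree has 3 nodes {teak, lime, daisy}, right has 2 {aster, poppy}.
    Root lime: left subtree has 1 node {teak}, right has 1 {daisy}.
    Root aster: left subtree has 0 nodes { }, right has 1 {poppy}.
  Root yew: left subtree has 2 nodes {hop, reed}, right has 4 {tulip, sage, mint, lily}.
    Root hop: left subtree has 0 nodes { }, right has 1 {reed}.
    Root lily: left subtree has 3 nodes {tulip, sage, mint}, right has 0 { }.
      Root sage: left subtree has 1 node {tulip}, right has 1 {mint}.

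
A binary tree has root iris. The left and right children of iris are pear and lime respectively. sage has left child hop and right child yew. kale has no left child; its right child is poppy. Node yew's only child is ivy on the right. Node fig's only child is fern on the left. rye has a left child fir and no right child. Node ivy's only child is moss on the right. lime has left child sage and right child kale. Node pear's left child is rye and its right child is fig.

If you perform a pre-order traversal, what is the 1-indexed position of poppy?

Pre-order visits the node, then its left subtree, then its right subtree.
Visit iris.
At iris: go left to pear.
  Visit pear.
  At pear: go left to rye.
    Visit rye.
    At rye: go left to fir.
      fir is a leaf — visit fir.
    At rye: no right child.
  At pear: go right to fig.
    Visit fig.
    At fig: go left to fern.
      fern is a leaf — visit fern.
    At fig: no right child.
At iris: go right to lime.
  Visit lime.
  At lime: go left to sage.
    Visit sage.
    At sage: go left to hop.
      hop is a leaf — visit hop.
    At sage: go right to yew.
      Visit yew.
      At yew: no left child.
      At yew: go right to ivy.
        Visit ivy.
        At ivy: no left child.
        At ivy: go right to moss.
          moss is a leaf — visit moss.
  At lime: go right to kale.
    Visit kale.
    At kale: no left child.
    At kale: go right to poppy.
      poppy is a leaf — visit poppy.
Full pre-order sequence: iris, pear, rye, fir, fig, fern, lime, sage, hop, yew, ivy, moss, kale, poppy.

14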